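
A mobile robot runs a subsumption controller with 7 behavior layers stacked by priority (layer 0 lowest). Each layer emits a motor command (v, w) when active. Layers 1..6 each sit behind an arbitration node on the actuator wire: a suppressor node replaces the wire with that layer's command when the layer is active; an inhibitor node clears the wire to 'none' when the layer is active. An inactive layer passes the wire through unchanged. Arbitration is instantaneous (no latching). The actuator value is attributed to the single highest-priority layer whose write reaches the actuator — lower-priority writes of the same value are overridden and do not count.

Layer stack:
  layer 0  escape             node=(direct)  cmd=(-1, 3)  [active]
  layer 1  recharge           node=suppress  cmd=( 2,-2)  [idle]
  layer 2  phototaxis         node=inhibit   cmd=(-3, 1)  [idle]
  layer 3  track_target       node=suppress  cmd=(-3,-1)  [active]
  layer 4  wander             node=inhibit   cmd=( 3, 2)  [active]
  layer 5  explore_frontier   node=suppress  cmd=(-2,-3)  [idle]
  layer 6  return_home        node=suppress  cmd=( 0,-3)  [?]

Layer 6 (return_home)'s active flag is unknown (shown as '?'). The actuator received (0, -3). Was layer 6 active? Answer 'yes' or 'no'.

If layer 6 is active=yes:
  actuator would be (0, -3)
If layer 6 is active=no:
  actuator would be none
Observed (0, -3), so layer 6 was active.

yes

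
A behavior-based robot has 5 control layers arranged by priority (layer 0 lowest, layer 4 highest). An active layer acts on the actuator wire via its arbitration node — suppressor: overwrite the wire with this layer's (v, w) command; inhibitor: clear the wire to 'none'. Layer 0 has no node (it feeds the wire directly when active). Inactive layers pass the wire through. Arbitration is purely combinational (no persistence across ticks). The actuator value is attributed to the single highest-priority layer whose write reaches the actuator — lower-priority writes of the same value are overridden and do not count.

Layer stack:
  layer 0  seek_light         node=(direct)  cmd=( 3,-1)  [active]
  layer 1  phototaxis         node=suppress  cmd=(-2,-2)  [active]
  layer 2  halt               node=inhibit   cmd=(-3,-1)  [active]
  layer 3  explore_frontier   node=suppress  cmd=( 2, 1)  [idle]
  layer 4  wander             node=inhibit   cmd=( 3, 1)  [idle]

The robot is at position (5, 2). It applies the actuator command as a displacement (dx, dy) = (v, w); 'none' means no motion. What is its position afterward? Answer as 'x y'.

5 2

L0 seek_light: active, feeds wire = (3, -1)
L1 phototaxis: active, suppressor → wire = (-2, -2)
L2 halt: active, inhibitor → wire = none
L3 explore_frontier: idle → wire stays none
L4 wander: idle → wire stays none
actuator = none
position: (5, 2) + none = (5, 2)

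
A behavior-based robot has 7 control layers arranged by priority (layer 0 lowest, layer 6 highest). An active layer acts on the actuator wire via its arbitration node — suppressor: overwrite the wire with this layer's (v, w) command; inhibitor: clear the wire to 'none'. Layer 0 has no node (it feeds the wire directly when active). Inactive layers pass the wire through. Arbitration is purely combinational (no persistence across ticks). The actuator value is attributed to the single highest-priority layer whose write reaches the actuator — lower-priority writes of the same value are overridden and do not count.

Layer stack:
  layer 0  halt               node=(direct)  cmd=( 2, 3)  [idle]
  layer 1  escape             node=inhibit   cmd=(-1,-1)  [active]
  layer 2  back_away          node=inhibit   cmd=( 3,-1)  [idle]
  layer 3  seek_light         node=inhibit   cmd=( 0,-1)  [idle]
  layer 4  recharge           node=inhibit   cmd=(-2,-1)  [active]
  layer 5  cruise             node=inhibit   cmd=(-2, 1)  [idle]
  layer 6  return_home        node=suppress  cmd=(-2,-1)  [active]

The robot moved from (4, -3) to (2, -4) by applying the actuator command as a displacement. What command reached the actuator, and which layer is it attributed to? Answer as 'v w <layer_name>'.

-2 -1 return_home

displacement = (2, -4) − (4, -3) = (-2, -1)
L0 halt: idle → wire = none
L1 escape: active, inhibitor → wire = none
L2 back_away: idle → wire stays none
L3 seek_light: idle → wire stays none
L4 recharge: active, inhibitor → wire = none
L5 cruise: idle → wire stays none
L6 return_home: active, suppressor → wire = (-2, -1)
actuator = (-2, -1) — from layer 6 (return_home)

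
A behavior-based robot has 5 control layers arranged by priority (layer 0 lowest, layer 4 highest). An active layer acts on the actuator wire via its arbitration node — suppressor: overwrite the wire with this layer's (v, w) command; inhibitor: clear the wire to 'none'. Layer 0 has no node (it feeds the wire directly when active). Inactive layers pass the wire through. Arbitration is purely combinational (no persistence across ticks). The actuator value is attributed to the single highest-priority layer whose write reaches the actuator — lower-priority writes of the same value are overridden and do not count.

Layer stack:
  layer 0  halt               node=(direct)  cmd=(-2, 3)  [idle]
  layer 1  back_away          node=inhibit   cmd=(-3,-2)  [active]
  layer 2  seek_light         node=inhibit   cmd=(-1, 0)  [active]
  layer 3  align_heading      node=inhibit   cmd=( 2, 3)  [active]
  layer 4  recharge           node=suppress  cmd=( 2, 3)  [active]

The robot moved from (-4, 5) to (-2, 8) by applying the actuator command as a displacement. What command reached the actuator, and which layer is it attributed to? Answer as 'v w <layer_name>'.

2 3 recharge

displacement = (-2, 8) − (-4, 5) = (2, 3)
layer 0 (halt) idle — none
layer 1 (back_away) active — inhibits: none
layer 2 (seek_light) active — inhibits: none
layer 3 (align_heading) active — inhibits: none
layer 4 (recharge) active — suppresses: (2, 3)
→ actuator (2, 3) — from layer 4 (recharge)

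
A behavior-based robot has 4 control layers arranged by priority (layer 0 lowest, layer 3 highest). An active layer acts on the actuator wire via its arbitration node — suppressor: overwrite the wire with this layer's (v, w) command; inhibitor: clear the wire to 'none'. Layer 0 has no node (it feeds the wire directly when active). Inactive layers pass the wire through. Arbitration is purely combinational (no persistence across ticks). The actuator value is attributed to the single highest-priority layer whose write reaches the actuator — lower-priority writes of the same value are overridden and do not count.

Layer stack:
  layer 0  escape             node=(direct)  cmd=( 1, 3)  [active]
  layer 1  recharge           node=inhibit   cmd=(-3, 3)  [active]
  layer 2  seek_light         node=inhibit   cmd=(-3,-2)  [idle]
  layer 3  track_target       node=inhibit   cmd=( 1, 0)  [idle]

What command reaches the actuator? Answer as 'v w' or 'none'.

none

L0 escape: active, feeds wire = (1, 3)
L1 recharge: active, inhibitor → wire = none
L2 seek_light: idle → wire stays none
L3 track_target: idle → wire stays none
actuator = none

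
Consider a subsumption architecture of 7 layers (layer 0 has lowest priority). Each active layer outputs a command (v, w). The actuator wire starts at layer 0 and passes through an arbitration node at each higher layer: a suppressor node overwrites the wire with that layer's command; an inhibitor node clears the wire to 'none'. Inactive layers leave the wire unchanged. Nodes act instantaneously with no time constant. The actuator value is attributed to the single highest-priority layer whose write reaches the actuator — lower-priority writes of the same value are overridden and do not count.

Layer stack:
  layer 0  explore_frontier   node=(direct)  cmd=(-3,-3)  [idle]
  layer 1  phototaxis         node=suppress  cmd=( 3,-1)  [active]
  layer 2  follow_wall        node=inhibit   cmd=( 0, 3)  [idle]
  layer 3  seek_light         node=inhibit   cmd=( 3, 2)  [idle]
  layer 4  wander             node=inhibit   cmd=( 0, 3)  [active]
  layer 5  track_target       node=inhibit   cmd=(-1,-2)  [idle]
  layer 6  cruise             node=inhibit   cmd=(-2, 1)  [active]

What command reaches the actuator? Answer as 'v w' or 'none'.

none

L0 explore_frontier: idle → wire = none
L1 phototaxis: active, suppressor → wire = (3, -1)
L2 follow_wall: idle → wire stays (3, -1)
L3 seek_light: idle → wire stays (3, -1)
L4 wander: active, inhibitor → wire = none
L5 track_target: idle → wire stays none
L6 cruise: active, inhibitor → wire = none
actuator = none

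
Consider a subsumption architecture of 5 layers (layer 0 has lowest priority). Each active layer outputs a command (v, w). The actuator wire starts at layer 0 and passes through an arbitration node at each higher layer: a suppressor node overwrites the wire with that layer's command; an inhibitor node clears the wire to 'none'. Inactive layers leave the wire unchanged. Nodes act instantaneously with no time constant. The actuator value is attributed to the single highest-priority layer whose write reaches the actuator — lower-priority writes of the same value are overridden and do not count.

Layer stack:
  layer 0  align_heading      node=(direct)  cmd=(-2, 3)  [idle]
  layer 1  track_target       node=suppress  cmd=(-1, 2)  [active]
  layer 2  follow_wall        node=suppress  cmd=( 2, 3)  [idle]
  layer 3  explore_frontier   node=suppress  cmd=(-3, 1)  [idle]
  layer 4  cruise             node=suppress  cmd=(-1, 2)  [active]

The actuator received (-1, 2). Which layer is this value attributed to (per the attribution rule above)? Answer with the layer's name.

L0 align_heading: idle → wire = none
L1 track_target: active, suppressor → wire = (-1, 2)
L2 follow_wall: idle → wire stays (-1, 2)
L3 explore_frontier: idle → wire stays (-1, 2)
L4 cruise: active, suppressor → wire = (-1, 2)
actuator = (-1, 2)
last writer: layer 4 = cruise

cruise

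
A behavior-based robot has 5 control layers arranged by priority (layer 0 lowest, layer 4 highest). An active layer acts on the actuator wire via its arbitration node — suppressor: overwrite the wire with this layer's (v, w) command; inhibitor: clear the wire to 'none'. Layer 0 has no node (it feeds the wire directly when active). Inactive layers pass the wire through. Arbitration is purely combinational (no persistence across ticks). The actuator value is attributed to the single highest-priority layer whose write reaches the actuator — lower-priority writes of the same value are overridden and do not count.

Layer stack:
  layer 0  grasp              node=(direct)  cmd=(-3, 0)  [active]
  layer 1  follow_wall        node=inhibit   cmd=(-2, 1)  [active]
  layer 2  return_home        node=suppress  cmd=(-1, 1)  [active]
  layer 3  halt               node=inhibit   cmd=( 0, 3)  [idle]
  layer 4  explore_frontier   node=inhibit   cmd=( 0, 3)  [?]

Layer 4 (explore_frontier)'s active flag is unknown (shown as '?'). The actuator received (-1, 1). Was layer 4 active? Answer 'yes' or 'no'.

If layer 4 is active=yes:
  actuator would be none
If layer 4 is active=no:
  actuator would be (-1, 1)
Observed (-1, 1), so layer 4 was idle.

no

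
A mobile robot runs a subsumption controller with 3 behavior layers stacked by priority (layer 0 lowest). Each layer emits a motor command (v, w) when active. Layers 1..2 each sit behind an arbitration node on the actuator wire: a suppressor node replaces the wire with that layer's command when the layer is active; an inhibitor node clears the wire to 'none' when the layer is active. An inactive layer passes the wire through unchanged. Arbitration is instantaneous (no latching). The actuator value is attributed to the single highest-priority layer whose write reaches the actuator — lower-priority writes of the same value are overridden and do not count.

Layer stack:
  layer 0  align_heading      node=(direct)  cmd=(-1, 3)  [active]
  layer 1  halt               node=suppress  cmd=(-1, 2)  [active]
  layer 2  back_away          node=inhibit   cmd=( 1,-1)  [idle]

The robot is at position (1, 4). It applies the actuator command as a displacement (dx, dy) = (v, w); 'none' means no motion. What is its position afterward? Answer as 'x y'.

0 6

L0 align_heading: active, feeds wire = (-1, 3)
L1 halt: active, suppressor → wire = (-1, 2)
L2 back_away: idle → wire stays (-1, 2)
actuator = (-1, 2)
position: (1, 4) + (-1, 2) = (0, 6)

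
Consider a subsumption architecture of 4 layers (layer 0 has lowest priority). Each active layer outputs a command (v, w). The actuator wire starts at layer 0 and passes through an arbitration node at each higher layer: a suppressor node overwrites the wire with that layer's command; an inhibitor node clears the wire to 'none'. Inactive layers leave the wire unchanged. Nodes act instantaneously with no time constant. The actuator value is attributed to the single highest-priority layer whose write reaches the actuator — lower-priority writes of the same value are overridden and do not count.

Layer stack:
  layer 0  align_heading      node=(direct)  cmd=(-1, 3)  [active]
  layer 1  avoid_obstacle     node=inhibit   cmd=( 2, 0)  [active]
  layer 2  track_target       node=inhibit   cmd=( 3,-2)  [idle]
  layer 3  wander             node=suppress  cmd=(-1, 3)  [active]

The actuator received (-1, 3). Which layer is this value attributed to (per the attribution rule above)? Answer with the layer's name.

wander

layer 0 (align_heading) active — direct: (-1, 3)
layer 1 (avoid_obstacle) active — inhibits: none
layer 2 (track_target) idle — unchanged: none
layer 3 (wander) active — suppresses: (-1, 3)
→ actuator (-1, 3)
last writer: layer 3 = wander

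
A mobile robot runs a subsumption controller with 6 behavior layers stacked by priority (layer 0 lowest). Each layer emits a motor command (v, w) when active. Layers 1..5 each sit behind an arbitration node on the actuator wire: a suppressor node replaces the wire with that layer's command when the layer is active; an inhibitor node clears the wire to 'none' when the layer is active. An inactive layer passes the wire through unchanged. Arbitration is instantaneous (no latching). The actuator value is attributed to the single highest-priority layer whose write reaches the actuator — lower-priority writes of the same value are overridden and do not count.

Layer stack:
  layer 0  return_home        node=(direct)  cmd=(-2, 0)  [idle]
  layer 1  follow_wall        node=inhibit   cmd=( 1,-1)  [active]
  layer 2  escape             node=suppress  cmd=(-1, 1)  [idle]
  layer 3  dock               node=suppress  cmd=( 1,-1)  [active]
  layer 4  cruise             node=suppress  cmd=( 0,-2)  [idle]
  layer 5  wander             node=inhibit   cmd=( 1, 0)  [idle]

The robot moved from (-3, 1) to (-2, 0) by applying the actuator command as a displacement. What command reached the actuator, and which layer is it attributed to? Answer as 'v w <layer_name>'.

1 -1 dock

displacement = (-2, 0) − (-3, 1) = (1, -1)
layer 0 (return_home) idle — none
layer 1 (follow_wall) active — inhibits: none
layer 2 (escape) idle — unchanged: none
layer 3 (dock) active — suppresses: (1, -1)
layer 4 (cruise) idle — unchanged: (1, -1)
layer 5 (wander) idle — unchanged: (1, -1)
→ actuator (1, -1) — from layer 3 (dock)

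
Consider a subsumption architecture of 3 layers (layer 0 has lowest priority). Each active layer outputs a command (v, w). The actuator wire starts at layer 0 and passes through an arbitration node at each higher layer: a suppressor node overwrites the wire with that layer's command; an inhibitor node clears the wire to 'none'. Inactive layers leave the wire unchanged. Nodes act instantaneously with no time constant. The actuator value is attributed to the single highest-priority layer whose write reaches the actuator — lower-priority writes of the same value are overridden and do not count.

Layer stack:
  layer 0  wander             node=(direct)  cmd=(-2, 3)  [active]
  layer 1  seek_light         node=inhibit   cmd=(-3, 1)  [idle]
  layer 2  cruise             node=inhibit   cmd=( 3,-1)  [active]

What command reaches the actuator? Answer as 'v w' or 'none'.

none

L0 wander: active, feeds wire = (-2, 3)
L1 seek_light: idle → wire stays (-2, 3)
L2 cruise: active, inhibitor → wire = none
actuator = none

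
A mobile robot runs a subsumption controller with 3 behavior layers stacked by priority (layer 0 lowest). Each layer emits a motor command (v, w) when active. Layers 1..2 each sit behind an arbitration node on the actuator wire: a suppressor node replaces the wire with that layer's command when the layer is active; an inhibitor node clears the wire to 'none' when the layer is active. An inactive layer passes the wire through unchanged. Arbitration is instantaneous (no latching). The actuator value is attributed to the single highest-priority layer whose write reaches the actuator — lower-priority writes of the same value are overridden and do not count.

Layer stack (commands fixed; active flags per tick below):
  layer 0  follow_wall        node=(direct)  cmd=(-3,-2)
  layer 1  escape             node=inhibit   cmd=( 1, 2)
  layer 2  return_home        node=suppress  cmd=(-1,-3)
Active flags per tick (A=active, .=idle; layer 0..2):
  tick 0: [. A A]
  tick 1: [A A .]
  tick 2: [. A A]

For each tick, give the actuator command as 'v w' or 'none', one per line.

-1 -3
none
-1 -3

tick 0:
  L0 follow_wall: idle → wire = none
  L1 escape: active, inhibitor → wire = none
  L2 return_home: active, suppressor → wire = (-1, -3)
  actuator = (-1, -3)
tick 1:
  L0 follow_wall: active, feeds wire = (-3, -2)
  L1 escape: active, inhibitor → wire = none
  L2 return_home: idle → wire stays none
  actuator = none
tick 2:
  L0 follow_wall: idle → wire = none
  L1 escape: active, inhibitor → wire = none
  L2 return_home: active, suppressor → wire = (-1, -3)
  actuator = (-1, -3)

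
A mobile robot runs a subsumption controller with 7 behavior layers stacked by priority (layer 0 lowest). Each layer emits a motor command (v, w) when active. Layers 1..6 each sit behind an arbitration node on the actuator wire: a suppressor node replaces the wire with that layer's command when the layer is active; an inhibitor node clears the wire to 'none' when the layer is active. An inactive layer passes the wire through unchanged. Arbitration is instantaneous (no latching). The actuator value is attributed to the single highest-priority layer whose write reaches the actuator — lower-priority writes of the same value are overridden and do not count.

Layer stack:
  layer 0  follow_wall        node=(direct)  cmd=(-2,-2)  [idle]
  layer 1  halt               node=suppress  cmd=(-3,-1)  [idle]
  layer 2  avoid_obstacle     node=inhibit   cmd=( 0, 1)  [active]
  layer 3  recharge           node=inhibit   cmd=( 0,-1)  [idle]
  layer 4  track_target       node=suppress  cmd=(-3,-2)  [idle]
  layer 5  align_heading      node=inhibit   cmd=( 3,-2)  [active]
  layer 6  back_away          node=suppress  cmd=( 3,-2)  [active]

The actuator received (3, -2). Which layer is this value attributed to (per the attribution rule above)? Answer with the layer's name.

back_away

layer 0 (follow_wall) idle — none
layer 1 (halt) idle — unchanged: none
layer 2 (avoid_obstacle) active — inhibits: none
layer 3 (recharge) idle — unchanged: none
layer 4 (track_target) idle — unchanged: none
layer 5 (align_heading) active — inhibits: none
layer 6 (back_away) active — suppresses: (3, -2)
→ actuator (3, -2)
last writer: layer 6 = back_away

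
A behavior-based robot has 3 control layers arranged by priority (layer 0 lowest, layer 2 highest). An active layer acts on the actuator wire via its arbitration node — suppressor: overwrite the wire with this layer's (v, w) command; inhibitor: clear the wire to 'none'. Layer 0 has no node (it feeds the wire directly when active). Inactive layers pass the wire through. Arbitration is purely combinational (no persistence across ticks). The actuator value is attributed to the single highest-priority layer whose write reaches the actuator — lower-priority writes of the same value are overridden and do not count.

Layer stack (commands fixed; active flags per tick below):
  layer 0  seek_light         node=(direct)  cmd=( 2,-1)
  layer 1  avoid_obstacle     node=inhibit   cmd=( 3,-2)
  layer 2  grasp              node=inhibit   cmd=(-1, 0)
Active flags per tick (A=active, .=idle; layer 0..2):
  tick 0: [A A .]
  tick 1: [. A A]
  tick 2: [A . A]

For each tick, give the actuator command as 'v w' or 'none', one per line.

none
none
none

tick 0:
  L0 seek_light: active, feeds wire = (2, -1)
  L1 avoid_obstacle: active, inhibitor → wire = none
  L2 grasp: idle → wire stays none
  actuator = none
tick 1:
  L0 seek_light: idle → wire = none
  L1 avoid_obstacle: active, inhibitor → wire = none
  L2 grasp: active, inhibitor → wire = none
  actuator = none
tick 2:
  L0 seek_light: active, feeds wire = (2, -1)
  L1 avoid_obstacle: idle → wire stays (2, -1)
  L2 grasp: active, inhibitor → wire = none
  actuator = none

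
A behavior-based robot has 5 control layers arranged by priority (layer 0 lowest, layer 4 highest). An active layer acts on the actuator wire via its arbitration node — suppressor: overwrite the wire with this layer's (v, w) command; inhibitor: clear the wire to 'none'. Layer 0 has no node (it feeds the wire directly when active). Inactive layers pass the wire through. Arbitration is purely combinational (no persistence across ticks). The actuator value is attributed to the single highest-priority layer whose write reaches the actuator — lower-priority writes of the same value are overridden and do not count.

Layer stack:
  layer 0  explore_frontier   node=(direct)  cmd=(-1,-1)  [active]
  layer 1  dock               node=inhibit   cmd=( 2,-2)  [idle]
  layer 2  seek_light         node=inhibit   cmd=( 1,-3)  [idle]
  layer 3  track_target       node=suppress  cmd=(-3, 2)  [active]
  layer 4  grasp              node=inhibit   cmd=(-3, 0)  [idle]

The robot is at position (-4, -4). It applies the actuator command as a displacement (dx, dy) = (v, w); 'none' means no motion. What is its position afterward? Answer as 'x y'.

-7 -2

L0 explore_frontier: active, feeds wire = (-1, -1)
L1 dock: idle → wire stays (-1, -1)
L2 seek_light: idle → wire stays (-1, -1)
L3 track_target: active, suppressor → wire = (-3, 2)
L4 grasp: idle → wire stays (-3, 2)
actuator = (-3, 2)
position: (-4, -4) + (-3, 2) = (-7, -2)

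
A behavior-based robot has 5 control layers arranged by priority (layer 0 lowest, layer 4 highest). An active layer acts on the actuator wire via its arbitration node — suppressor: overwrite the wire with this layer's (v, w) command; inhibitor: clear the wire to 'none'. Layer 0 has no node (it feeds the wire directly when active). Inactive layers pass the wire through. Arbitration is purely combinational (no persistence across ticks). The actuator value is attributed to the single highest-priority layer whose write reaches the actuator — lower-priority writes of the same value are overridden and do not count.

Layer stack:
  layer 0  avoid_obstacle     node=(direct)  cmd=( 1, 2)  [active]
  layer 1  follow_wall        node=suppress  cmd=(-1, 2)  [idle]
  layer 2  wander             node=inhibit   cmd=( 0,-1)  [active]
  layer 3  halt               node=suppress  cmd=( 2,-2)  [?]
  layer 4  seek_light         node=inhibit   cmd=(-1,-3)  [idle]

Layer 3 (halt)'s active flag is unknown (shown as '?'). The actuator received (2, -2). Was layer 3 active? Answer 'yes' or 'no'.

If layer 3 is active=yes:
  actuator would be (2, -2)
If layer 3 is active=no:
  actuator would be none
Observed (2, -2), so layer 3 was active.

yes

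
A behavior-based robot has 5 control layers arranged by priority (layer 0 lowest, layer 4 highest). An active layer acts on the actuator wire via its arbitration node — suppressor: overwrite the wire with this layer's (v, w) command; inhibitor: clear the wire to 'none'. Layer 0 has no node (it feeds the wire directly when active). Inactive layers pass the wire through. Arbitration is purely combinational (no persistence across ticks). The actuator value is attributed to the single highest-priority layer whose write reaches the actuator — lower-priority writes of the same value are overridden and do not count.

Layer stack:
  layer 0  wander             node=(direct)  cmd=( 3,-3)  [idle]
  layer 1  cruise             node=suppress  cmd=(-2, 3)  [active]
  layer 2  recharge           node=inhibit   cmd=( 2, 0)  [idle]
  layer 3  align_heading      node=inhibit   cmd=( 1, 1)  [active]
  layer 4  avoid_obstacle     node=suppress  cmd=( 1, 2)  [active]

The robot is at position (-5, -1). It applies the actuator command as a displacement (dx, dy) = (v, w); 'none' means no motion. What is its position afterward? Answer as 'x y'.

L0 wander: idle → wire = none
L1 cruise: active, suppressor → wire = (-2, 3)
L2 recharge: idle → wire stays (-2, 3)
L3 align_heading: active, inhibitor → wire = none
L4 avoid_obstacle: active, suppressor → wire = (1, 2)
actuator = (1, 2)
position: (-5, -1) + (1, 2) = (-4, 1)

-4 1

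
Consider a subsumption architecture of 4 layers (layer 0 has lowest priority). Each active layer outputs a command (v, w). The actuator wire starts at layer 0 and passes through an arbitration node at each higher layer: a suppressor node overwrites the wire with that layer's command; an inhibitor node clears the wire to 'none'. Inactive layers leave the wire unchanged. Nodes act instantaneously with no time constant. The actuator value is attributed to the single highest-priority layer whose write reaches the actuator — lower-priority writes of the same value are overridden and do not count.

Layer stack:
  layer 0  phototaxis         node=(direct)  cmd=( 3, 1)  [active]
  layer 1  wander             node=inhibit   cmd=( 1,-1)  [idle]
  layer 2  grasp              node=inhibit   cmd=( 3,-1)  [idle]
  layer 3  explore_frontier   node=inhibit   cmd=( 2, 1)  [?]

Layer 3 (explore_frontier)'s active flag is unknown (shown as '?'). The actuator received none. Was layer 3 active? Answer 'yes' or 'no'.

If layer 3 is active=yes:
  actuator would be none
If layer 3 is active=no:
  actuator would be (3, 1)
Observed none, so layer 3 was active.

yes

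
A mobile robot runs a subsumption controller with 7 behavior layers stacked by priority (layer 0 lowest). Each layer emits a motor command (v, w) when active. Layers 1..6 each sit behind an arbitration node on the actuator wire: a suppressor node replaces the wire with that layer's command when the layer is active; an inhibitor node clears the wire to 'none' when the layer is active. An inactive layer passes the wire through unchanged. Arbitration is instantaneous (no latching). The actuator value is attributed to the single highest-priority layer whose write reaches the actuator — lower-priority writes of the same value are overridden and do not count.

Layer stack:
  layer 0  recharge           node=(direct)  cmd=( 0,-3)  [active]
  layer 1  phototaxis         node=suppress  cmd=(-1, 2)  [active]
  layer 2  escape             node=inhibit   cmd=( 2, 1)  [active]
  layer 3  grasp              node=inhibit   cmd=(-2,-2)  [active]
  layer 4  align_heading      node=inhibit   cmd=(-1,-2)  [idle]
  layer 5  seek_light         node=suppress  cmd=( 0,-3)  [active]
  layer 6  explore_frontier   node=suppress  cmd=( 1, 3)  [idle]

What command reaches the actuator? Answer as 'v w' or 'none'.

0 -3

[0] recharge on; wire := (0, -3)
[1] phototaxis on (suppress); wire := (-1, 2)
[2] escape on (inhibit); wire := none
[3] grasp on (inhibit); wire := none
[4] align_heading off; pass none
[5] seek_light on (suppress); wire := (0, -3)
[6] explore_frontier off; pass (0, -3)
output (0, -3)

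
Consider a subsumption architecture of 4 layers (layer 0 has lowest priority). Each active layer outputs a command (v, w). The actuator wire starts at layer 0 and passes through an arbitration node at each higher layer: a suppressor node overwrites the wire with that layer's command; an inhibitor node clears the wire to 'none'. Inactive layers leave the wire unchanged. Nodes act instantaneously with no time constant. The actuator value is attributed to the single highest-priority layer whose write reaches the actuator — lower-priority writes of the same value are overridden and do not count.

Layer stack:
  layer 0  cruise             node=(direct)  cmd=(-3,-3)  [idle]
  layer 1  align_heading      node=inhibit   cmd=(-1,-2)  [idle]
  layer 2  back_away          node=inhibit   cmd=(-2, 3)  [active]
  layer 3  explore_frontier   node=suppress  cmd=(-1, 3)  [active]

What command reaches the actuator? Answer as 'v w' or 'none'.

-1 3

L0 cruise: idle → wire = none
L1 align_heading: idle → wire stays none
L2 back_away: active, inhibitor → wire = none
L3 explore_frontier: active, suppressor → wire = (-1, 3)
actuator = (-1, 3)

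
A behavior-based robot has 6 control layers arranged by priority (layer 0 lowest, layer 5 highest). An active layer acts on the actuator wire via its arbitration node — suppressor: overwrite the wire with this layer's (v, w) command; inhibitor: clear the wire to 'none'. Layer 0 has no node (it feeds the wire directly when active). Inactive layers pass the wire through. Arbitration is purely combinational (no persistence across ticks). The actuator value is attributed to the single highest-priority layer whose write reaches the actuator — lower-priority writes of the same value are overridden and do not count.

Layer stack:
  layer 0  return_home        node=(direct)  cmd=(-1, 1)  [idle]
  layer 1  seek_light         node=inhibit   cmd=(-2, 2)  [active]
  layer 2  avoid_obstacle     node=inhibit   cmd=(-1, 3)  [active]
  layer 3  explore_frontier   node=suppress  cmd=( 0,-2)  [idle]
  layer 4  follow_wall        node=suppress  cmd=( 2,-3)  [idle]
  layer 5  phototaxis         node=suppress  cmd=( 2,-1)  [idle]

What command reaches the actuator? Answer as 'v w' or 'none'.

[0] return_home off; wire := none
[1] seek_light on (inhibit); wire := none
[2] avoid_obstacle on (inhibit); wire := none
[3] explore_frontier off; pass none
[4] follow_wall off; pass none
[5] phototaxis off; pass none
output none

none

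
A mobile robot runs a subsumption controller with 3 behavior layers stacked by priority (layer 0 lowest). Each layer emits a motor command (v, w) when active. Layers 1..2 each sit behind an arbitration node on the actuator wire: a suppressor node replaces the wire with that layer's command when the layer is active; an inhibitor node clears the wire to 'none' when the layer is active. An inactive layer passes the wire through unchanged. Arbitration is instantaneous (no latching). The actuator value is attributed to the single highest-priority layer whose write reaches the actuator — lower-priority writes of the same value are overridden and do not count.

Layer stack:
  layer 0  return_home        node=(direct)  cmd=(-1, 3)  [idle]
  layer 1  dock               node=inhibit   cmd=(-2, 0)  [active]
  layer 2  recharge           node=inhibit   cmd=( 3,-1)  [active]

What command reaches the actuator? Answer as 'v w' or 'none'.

[0] return_home off; wire := none
[1] dock on (inhibit); wire := none
[2] recharge on (inhibit); wire := none
output none

none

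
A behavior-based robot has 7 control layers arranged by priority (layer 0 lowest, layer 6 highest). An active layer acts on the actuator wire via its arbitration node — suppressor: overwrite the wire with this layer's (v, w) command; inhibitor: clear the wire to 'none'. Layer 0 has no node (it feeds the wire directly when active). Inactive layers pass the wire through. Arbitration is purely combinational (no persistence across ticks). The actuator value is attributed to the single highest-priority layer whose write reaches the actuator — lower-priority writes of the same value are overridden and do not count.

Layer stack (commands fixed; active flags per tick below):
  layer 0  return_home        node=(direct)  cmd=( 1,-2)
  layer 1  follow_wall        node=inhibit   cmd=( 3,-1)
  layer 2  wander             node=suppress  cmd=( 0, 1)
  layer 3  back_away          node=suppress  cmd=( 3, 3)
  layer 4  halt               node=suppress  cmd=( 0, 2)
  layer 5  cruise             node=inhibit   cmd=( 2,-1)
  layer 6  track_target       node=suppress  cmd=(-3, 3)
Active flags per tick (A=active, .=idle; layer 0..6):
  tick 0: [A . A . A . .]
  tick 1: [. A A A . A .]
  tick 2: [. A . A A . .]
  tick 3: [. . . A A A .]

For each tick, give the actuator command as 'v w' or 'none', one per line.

tick 0:
  [0] return_home on; wire := (1, -2)
  [1] follow_wall off; pass (1, -2)
  [2] wander on (suppress); wire := (0, 1)
  [3] back_away off; pass (0, 1)
  [4] halt on (suppress); wire := (0, 2)
  [5] cruise off; pass (0, 2)
  [6] track_target off; pass (0, 2)
  output (0, 2)
tick 1:
  [0] return_home off; wire := none
  [1] follow_wall on (inhibit); wire := none
  [2] wander on (suppress); wire := (0, 1)
  [3] back_away on (suppress); wire := (3, 3)
  [4] halt off; pass (3, 3)
  [5] cruise on (inhibit); wire := none
  [6] track_target off; pass none
  output none
tick 2:
  [0] return_home off; wire := none
  [1] follow_wall on (inhibit); wire := none
  [2] wander off; pass none
  [3] back_away on (suppress); wire := (3, 3)
  [4] halt on (suppress); wire := (0, 2)
  [5] cruise off; pass (0, 2)
  [6] track_target off; pass (0, 2)
  output (0, 2)
tick 3:
  [0] return_home off; wire := none
  [1] follow_wall off; pass none
  [2] wander off; pass none
  [3] back_away on (suppress); wire := (3, 3)
  [4] halt on (suppress); wire := (0, 2)
  [5] cruise on (inhibit); wire := none
  [6] track_target off; pass none
  output none

0 2
none
0 2
none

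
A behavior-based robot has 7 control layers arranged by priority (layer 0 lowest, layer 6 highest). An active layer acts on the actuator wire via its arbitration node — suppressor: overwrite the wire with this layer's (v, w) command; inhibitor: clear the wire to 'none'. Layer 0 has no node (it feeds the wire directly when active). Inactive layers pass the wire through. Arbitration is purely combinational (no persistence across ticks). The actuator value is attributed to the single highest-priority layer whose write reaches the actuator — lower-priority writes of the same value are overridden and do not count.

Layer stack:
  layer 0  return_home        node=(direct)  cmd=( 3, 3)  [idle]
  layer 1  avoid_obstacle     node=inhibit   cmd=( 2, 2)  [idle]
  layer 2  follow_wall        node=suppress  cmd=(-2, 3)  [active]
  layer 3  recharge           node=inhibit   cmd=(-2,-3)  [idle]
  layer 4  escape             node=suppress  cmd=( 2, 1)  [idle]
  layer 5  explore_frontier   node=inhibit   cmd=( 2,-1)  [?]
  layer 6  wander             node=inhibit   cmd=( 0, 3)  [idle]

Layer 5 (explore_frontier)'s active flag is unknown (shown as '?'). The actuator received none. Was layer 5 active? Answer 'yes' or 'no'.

yes

If layer 5 is active=yes:
  actuator would be none
If layer 5 is active=no:
  actuator would be (-2, 3)
Observed none, so layer 5 was active.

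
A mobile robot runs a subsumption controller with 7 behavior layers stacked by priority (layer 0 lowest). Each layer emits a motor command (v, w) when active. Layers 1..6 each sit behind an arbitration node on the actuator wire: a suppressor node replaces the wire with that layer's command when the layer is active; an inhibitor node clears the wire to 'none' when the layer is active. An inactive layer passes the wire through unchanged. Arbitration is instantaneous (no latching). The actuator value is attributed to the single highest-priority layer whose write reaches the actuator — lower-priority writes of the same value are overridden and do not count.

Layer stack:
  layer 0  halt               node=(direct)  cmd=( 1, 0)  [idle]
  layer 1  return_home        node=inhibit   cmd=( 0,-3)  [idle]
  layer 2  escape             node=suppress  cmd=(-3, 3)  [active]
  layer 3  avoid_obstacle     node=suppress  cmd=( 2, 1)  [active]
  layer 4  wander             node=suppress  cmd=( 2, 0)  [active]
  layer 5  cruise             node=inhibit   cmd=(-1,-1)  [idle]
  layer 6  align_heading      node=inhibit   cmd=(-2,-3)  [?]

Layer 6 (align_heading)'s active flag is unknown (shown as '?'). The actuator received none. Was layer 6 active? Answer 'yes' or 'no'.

yes

If layer 6 is active=yes:
  actuator would be none
If layer 6 is active=no:
  actuator would be (2, 0)
Observed none, so layer 6 was active.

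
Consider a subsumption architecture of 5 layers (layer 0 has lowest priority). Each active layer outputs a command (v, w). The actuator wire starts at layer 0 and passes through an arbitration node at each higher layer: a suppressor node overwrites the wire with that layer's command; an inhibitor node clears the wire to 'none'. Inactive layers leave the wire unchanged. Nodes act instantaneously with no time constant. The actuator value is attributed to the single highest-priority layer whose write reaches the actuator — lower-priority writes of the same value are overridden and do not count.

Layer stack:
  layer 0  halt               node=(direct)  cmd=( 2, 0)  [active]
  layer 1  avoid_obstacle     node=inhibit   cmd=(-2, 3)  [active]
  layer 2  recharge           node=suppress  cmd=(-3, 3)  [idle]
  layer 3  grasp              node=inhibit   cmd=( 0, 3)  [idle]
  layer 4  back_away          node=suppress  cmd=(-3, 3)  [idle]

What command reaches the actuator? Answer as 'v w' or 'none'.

none

layer 0 (halt) active — direct: (2, 0)
layer 1 (avoid_obstacle) active — inhibits: none
layer 2 (recharge) idle — unchanged: none
layer 3 (grasp) idle — unchanged: none
layer 4 (back_away) idle — unchanged: none
→ actuator none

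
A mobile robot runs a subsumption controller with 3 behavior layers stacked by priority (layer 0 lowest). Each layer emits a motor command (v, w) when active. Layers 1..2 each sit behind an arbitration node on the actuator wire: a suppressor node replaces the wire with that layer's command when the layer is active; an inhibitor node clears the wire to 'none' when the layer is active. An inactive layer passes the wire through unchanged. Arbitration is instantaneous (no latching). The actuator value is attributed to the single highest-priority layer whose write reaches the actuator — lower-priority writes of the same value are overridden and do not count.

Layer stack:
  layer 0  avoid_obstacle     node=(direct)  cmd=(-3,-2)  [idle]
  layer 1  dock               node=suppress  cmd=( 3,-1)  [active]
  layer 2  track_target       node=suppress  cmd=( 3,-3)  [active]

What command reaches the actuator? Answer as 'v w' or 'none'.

L0 avoid_obstacle: idle → wire = none
L1 dock: active, suppressor → wire = (3, -1)
L2 track_target: active, suppressor → wire = (3, -3)
actuator = (3, -3)

3 -3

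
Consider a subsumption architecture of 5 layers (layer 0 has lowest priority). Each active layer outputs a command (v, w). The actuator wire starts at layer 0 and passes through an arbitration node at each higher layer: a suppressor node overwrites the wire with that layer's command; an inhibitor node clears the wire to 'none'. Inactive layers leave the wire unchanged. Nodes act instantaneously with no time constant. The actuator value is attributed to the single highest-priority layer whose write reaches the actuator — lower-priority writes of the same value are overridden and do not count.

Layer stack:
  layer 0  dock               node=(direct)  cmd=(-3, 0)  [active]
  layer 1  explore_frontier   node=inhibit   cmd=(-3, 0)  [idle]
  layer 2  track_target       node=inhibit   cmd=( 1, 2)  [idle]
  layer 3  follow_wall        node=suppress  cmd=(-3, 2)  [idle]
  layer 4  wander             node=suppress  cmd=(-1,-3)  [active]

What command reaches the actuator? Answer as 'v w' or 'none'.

L0 dock: active, feeds wire = (-3, 0)
L1 explore_frontier: idle → wire stays (-3, 0)
L2 track_target: idle → wire stays (-3, 0)
L3 follow_wall: idle → wire stays (-3, 0)
L4 wander: active, suppressor → wire = (-1, -3)
actuator = (-1, -3)

-1 -3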